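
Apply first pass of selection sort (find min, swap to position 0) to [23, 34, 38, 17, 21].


After one pass: [17, 34, 38, 23, 21]


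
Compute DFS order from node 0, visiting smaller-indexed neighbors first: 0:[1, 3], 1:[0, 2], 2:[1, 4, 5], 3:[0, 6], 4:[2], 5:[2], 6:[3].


DFS stack-based: start with [0]
Visit order: [0, 1, 2, 4, 5, 3, 6]


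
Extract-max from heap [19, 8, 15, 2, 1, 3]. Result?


Max = 19
Replace root with last, heapify down
Resulting heap: [15, 8, 3, 2, 1]


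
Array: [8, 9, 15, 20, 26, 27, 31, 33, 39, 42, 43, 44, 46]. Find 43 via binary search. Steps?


Search for 43:
[0,12] mid=6 arr[6]=31
[7,12] mid=9 arr[9]=42
[10,12] mid=11 arr[11]=44
[10,10] mid=10 arr[10]=43
Total: 4 comparisons


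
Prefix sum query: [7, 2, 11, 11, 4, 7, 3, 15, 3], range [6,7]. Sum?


Prefix sums: [0, 7, 9, 20, 31, 35, 42, 45, 60, 63]
Sum[6..7] = prefix[8] - prefix[6] = 60 - 42 = 18


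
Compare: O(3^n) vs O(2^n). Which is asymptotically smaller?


exponential grows slower than exponential (base 3)
O(2^n) is asymptotically smaller; O(3^n) grows faster


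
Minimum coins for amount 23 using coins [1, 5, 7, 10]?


dp[0]=0; dp[i]=1+min(dp[i-c] for c in coins)
...dp[18]=3, dp[19]=3, dp[20]=2, dp[21]=3, dp[22]=3, dp[23]=4
Minimum coins for 23 = 4


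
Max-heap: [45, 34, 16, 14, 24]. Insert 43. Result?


Append 43: [45, 34, 16, 14, 24, 43]
Bubble up: swap idx 5(43) with idx 2(16)
Result: [45, 34, 43, 14, 24, 16]


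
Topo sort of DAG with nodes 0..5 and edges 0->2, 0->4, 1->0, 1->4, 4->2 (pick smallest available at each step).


Kahn's algorithm, process smallest node first
Order: [1, 0, 3, 4, 2, 5]


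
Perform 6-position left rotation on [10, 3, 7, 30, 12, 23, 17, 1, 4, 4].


Left rotate by 6: [17, 1, 4, 4, 10, 3, 7, 30, 12, 23]


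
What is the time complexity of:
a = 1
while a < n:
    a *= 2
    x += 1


Per nesting level: O(log n) = O(log n)
Complexity: O(log n)


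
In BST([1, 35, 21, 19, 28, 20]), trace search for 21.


BST root = 1
Search for 21: compare at each node
Path: [1, 35, 21]


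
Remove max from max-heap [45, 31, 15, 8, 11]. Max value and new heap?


Max = 45
Replace root with last, heapify down
Resulting heap: [31, 11, 15, 8]


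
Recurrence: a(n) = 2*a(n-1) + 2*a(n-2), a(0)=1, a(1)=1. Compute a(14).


Build bottom-up:
...a(12)=86464, a(13)=236224, a(14)=2*236224+2*86464=645376


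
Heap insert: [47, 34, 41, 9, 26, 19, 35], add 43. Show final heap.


Append 43: [47, 34, 41, 9, 26, 19, 35, 43]
Bubble up: swap idx 7(43) with idx 3(9); swap idx 3(43) with idx 1(34)
Result: [47, 43, 41, 34, 26, 19, 35, 9]


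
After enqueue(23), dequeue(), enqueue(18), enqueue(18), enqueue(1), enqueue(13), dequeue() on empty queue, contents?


enqueue(23) -> [23]
dequeue() returns 23 -> []
enqueue(18) -> [18]
enqueue(18) -> [18, 18]
enqueue(1) -> [18, 18, 1]
enqueue(13) -> [18, 18, 1, 13]
dequeue() returns 18 -> [18, 1, 13]
Final queue (front to back): [18, 1, 13]


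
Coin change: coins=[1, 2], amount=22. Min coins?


dp[0]=0; dp[i]=1+min(dp[i-c] for c in coins)
...dp[17]=9, dp[18]=9, dp[19]=10, dp[20]=10, dp[21]=11, dp[22]=11
Minimum coins for 22 = 11


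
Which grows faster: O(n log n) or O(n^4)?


linearithmic grows slower than quartic
O(n log n) is asymptotically smaller; O(n^4) grows faster


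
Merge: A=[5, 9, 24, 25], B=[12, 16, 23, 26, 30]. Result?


Compare heads, take smaller each step.
Merged: [5, 9, 12, 16, 23, 24, 25, 26, 30]


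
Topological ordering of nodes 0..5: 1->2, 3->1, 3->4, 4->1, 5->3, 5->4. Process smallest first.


Kahn's algorithm, process smallest node first
Order: [0, 5, 3, 4, 1, 2]


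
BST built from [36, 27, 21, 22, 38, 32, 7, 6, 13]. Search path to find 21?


BST root = 36
Search for 21: compare at each node
Path: [36, 27, 21]


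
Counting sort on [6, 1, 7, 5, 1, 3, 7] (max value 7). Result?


Count array: [0, 2, 0, 1, 0, 1, 1, 2]
Reconstruct: [1, 1, 3, 5, 6, 7, 7]


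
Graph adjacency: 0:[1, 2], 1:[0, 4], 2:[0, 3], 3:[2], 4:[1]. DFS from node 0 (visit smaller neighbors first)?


DFS stack-based: start with [0]
Visit order: [0, 1, 4, 2, 3]


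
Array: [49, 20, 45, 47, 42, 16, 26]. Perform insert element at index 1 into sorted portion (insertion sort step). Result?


After one pass: [20, 49, 45, 47, 42, 16, 26]


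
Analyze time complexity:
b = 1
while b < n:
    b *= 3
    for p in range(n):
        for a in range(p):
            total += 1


Per nesting level: O(log n) * O(n) * O(n) [triangular over p] = O(n^2 log n)
Complexity: O(n^2 log n)


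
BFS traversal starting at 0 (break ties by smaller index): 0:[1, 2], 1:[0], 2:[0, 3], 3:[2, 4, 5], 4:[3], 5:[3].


BFS queue: start with [0]
Visit order: [0, 1, 2, 3, 4, 5]


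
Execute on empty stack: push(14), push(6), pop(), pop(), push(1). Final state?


push(14) -> [14]
push(6) -> [14, 6]
pop() returns 6 -> [14]
pop() returns 14 -> []
push(1) -> [1]
Final stack (bottom to top): [1]


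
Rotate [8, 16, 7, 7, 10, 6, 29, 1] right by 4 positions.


Right rotate by 4: [10, 6, 29, 1, 8, 16, 7, 7]


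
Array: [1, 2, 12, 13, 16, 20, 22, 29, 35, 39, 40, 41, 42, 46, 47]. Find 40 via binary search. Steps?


Search for 40:
[0,14] mid=7 arr[7]=29
[8,14] mid=11 arr[11]=41
[8,10] mid=9 arr[9]=39
[10,10] mid=10 arr[10]=40
Total: 4 comparisons


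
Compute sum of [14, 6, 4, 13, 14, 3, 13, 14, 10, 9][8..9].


Prefix sums: [0, 14, 20, 24, 37, 51, 54, 67, 81, 91, 100]
Sum[8..9] = prefix[10] - prefix[8] = 100 - 81 = 19


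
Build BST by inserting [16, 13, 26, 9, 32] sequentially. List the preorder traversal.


Root = 16; build tree by BST insertion.
Preorder traversal: [16, 13, 9, 26, 32]


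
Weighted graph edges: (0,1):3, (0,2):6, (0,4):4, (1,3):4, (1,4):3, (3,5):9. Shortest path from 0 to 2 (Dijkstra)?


Dijkstra from 0:
Distances: {0: 0, 1: 3, 2: 6, 3: 7, 4: 4, 5: 16}
Shortest distance to 2 = 6, path = [0, 2]


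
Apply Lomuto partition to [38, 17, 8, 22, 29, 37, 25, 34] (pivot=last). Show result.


Elements <= 34 go left of pivot.
Result: [17, 8, 22, 29, 25, 34, 38, 37], pivot at index 5


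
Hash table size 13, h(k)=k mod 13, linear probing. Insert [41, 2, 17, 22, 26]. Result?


Insertions: 41->slot 2; 2->slot 3; 17->slot 4; 22->slot 9; 26->slot 0
Table: [26, None, 41, 2, 17, None, None, None, None, 22, None, None, None]


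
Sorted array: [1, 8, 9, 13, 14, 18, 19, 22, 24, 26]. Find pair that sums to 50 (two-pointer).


Two pointers: lo=0, hi=9
Found pair: (24, 26) summing to 50


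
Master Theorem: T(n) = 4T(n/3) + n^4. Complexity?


a=4, b=3, c=4. log_3(4)=1.262 < c=4. Case 3: O(n^c) = O(n^4)
Complexity: O(n^4)


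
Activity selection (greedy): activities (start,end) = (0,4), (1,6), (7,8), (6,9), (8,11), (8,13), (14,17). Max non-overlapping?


Greedy: pick earliest-ending, then skip overlaps.
Selected (4 activities): [(0, 4), (7, 8), (8, 11), (14, 17)]


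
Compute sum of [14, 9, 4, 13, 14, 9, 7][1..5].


Prefix sums: [0, 14, 23, 27, 40, 54, 63, 70]
Sum[1..5] = prefix[6] - prefix[1] = 63 - 14 = 49


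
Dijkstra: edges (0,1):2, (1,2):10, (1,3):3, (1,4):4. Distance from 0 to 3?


Dijkstra from 0:
Distances: {0: 0, 1: 2, 2: 12, 3: 5, 4: 6}
Shortest distance to 3 = 5, path = [0, 1, 3]


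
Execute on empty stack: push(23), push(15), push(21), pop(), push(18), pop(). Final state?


push(23) -> [23]
push(15) -> [23, 15]
push(21) -> [23, 15, 21]
pop() returns 21 -> [23, 15]
push(18) -> [23, 15, 18]
pop() returns 18 -> [23, 15]
Final stack (bottom to top): [23, 15]


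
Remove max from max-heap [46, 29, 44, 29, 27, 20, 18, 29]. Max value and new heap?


Max = 46
Replace root with last, heapify down
Resulting heap: [44, 29, 29, 29, 27, 20, 18]


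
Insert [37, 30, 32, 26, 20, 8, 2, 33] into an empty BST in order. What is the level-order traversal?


Root = 37; build tree by BST insertion.
Level-Order traversal: [37, 30, 26, 32, 20, 33, 8, 2]


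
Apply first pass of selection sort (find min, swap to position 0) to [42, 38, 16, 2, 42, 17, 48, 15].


After one pass: [2, 38, 16, 42, 42, 17, 48, 15]


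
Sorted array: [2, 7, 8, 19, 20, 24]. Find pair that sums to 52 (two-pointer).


Two pointers: lo=0, hi=5
No pair sums to 52


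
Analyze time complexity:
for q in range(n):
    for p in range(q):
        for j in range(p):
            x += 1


Per nesting level: O(n) * O(n) [triangular over q] * O(n) [triangular over p] = O(n^3)
Complexity: O(n^3)


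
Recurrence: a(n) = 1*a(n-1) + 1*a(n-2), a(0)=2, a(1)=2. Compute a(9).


Build bottom-up:
...a(7)=42, a(8)=68, a(9)=1*68+1*42=110


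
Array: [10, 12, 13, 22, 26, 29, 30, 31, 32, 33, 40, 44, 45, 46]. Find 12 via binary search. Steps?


Search for 12:
[0,13] mid=6 arr[6]=30
[0,5] mid=2 arr[2]=13
[0,1] mid=0 arr[0]=10
[1,1] mid=1 arr[1]=12
Total: 4 comparisons


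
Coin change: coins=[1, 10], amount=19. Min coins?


dp[0]=0; dp[i]=1+min(dp[i-c] for c in coins)
...dp[14]=5, dp[15]=6, dp[16]=7, dp[17]=8, dp[18]=9, dp[19]=10
Minimum coins for 19 = 10


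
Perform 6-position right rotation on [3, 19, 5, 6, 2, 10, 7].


Right rotate by 6: [19, 5, 6, 2, 10, 7, 3]


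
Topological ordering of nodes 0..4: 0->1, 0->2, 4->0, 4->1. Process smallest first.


Kahn's algorithm, process smallest node first
Order: [3, 4, 0, 1, 2]


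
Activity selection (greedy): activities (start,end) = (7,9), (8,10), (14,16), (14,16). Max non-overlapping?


Greedy: pick earliest-ending, then skip overlaps.
Selected (2 activities): [(7, 9), (14, 16)]


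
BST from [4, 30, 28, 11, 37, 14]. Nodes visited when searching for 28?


BST root = 4
Search for 28: compare at each node
Path: [4, 30, 28]


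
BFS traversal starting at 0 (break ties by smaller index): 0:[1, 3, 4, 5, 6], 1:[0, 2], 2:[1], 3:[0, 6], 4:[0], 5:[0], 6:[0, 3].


BFS queue: start with [0]
Visit order: [0, 1, 3, 4, 5, 6, 2]


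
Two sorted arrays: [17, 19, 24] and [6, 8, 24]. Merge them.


Compare heads, take smaller each step.
Merged: [6, 8, 17, 19, 24, 24]


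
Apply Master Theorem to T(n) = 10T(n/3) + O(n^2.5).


a=10, b=3, c=2.5. log_3(10)=2.096 < c=2.5. Case 3: O(n^c) = O(n^2.500)
Complexity: O(n^2.500)


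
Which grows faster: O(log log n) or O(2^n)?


double-logarithmic grows slower than exponential
O(log log n) is asymptotically smaller; O(2^n) grows faster


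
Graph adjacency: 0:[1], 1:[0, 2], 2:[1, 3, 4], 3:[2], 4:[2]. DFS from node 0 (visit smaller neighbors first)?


DFS stack-based: start with [0]
Visit order: [0, 1, 2, 3, 4]


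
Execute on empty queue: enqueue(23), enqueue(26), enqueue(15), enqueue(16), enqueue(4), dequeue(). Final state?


enqueue(23) -> [23]
enqueue(26) -> [23, 26]
enqueue(15) -> [23, 26, 15]
enqueue(16) -> [23, 26, 15, 16]
enqueue(4) -> [23, 26, 15, 16, 4]
dequeue() returns 23 -> [26, 15, 16, 4]
Final queue (front to back): [26, 15, 16, 4]


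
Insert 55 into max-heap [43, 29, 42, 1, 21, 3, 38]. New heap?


Append 55: [43, 29, 42, 1, 21, 3, 38, 55]
Bubble up: swap idx 7(55) with idx 3(1); swap idx 3(55) with idx 1(29); swap idx 1(55) with idx 0(43)
Result: [55, 43, 42, 29, 21, 3, 38, 1]


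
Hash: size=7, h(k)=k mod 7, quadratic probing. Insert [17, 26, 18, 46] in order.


Insertions: 17->slot 3; 26->slot 5; 18->slot 4; 46->slot 1
Table: [None, 46, None, 17, 18, 26, None]


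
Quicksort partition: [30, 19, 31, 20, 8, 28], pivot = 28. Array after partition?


Elements <= 28 go left of pivot.
Result: [19, 20, 8, 28, 31, 30], pivot at index 3


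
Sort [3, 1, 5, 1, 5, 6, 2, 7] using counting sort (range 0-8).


Count array: [0, 2, 1, 1, 0, 2, 1, 1, 0]
Reconstruct: [1, 1, 2, 3, 5, 5, 6, 7]


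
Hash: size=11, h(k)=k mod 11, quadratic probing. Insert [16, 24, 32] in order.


Insertions: 16->slot 5; 24->slot 2; 32->slot 10
Table: [None, None, 24, None, None, 16, None, None, None, None, 32]


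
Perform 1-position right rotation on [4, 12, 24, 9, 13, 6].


Right rotate by 1: [6, 4, 12, 24, 9, 13]


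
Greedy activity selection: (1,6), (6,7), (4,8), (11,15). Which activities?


Greedy: pick earliest-ending, then skip overlaps.
Selected (3 activities): [(1, 6), (6, 7), (11, 15)]


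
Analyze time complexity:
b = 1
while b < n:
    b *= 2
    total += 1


Per nesting level: O(log n) = O(log n)
Complexity: O(log n)


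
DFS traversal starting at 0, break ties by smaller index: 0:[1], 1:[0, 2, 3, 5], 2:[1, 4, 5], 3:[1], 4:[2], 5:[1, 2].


DFS stack-based: start with [0]
Visit order: [0, 1, 2, 4, 5, 3]


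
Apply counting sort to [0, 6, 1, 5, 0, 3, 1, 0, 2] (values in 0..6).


Count array: [3, 2, 1, 1, 0, 1, 1]
Reconstruct: [0, 0, 0, 1, 1, 2, 3, 5, 6]


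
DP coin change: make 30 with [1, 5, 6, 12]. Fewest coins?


dp[0]=0; dp[i]=1+min(dp[i-c] for c in coins)
...dp[25]=3, dp[26]=4, dp[27]=4, dp[28]=4, dp[29]=3, dp[30]=3
Minimum coins for 30 = 3


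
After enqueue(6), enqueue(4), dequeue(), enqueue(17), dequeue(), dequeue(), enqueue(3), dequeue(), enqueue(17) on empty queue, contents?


enqueue(6) -> [6]
enqueue(4) -> [6, 4]
dequeue() returns 6 -> [4]
enqueue(17) -> [4, 17]
dequeue() returns 4 -> [17]
dequeue() returns 17 -> []
enqueue(3) -> [3]
dequeue() returns 3 -> []
enqueue(17) -> [17]
Final queue (front to back): [17]


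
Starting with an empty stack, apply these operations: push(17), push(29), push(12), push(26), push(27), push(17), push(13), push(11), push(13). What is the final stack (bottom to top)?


push(17) -> [17]
push(29) -> [17, 29]
push(12) -> [17, 29, 12]
push(26) -> [17, 29, 12, 26]
push(27) -> [17, 29, 12, 26, 27]
push(17) -> [17, 29, 12, 26, 27, 17]
push(13) -> [17, 29, 12, 26, 27, 17, 13]
push(11) -> [17, 29, 12, 26, 27, 17, 13, 11]
push(13) -> [17, 29, 12, 26, 27, 17, 13, 11, 13]
Final stack (bottom to top): [17, 29, 12, 26, 27, 17, 13, 11, 13]


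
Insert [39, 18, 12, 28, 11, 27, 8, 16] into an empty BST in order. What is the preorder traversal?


Root = 39; build tree by BST insertion.
Preorder traversal: [39, 18, 12, 11, 8, 16, 28, 27]


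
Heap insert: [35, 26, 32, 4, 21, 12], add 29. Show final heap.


Append 29: [35, 26, 32, 4, 21, 12, 29]
Bubble up: no swaps needed
Result: [35, 26, 32, 4, 21, 12, 29]


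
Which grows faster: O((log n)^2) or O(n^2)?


polylogarithmic grows slower than quadratic
O((log n)^2) is asymptotically smaller; O(n^2) grows faster


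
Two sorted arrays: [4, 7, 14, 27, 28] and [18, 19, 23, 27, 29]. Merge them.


Compare heads, take smaller each step.
Merged: [4, 7, 14, 18, 19, 23, 27, 27, 28, 29]


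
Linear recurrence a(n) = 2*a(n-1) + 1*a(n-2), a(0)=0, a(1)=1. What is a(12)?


Build bottom-up:
...a(10)=2378, a(11)=5741, a(12)=2*5741+1*2378=13860


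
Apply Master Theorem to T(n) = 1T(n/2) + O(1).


a=1, b=2, c=0. log_2(1)=0 = c=0. Case 2: O(n^c log n) = O(log n)
Complexity: O(log n)


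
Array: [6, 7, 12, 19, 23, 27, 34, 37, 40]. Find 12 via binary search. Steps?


Search for 12:
[0,8] mid=4 arr[4]=23
[0,3] mid=1 arr[1]=7
[2,3] mid=2 arr[2]=12
Total: 3 comparisons


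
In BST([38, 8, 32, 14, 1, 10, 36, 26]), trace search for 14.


BST root = 38
Search for 14: compare at each node
Path: [38, 8, 32, 14]


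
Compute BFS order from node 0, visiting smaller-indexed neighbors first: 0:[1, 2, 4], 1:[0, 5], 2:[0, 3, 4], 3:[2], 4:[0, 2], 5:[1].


BFS queue: start with [0]
Visit order: [0, 1, 2, 4, 5, 3]


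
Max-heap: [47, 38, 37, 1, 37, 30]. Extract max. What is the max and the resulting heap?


Max = 47
Replace root with last, heapify down
Resulting heap: [38, 37, 37, 1, 30]


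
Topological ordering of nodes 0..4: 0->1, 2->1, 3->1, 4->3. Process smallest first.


Kahn's algorithm, process smallest node first
Order: [0, 2, 4, 3, 1]


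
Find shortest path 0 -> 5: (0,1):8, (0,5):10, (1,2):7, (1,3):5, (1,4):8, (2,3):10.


Dijkstra from 0:
Distances: {0: 0, 1: 8, 2: 15, 3: 13, 4: 16, 5: 10}
Shortest distance to 5 = 10, path = [0, 5]


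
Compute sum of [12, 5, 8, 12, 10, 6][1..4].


Prefix sums: [0, 12, 17, 25, 37, 47, 53]
Sum[1..4] = prefix[5] - prefix[1] = 47 - 12 = 35


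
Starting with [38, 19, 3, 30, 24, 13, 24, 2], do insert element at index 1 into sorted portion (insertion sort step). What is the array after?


After one pass: [19, 38, 3, 30, 24, 13, 24, 2]


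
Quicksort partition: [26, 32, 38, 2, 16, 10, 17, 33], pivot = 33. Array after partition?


Elements <= 33 go left of pivot.
Result: [26, 32, 2, 16, 10, 17, 33, 38], pivot at index 6


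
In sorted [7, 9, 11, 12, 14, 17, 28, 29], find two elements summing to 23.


Two pointers: lo=0, hi=7
Found pair: (9, 14) summing to 23


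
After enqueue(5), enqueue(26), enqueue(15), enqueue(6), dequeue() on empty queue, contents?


enqueue(5) -> [5]
enqueue(26) -> [5, 26]
enqueue(15) -> [5, 26, 15]
enqueue(6) -> [5, 26, 15, 6]
dequeue() returns 5 -> [26, 15, 6]
Final queue (front to back): [26, 15, 6]


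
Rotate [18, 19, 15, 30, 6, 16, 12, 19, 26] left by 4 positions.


Left rotate by 4: [6, 16, 12, 19, 26, 18, 19, 15, 30]


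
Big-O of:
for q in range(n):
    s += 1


Per nesting level: O(n) = O(n)
Complexity: O(n)


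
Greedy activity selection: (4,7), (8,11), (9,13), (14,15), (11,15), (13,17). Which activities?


Greedy: pick earliest-ending, then skip overlaps.
Selected (3 activities): [(4, 7), (8, 11), (14, 15)]


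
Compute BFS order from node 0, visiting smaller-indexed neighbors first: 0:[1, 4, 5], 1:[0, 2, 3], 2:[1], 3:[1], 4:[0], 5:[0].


BFS queue: start with [0]
Visit order: [0, 1, 4, 5, 2, 3]


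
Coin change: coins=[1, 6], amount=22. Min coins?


dp[0]=0; dp[i]=1+min(dp[i-c] for c in coins)
...dp[17]=7, dp[18]=3, dp[19]=4, dp[20]=5, dp[21]=6, dp[22]=7
Minimum coins for 22 = 7


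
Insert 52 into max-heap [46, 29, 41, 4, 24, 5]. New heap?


Append 52: [46, 29, 41, 4, 24, 5, 52]
Bubble up: swap idx 6(52) with idx 2(41); swap idx 2(52) with idx 0(46)
Result: [52, 29, 46, 4, 24, 5, 41]


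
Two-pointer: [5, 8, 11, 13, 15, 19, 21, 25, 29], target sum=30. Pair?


Two pointers: lo=0, hi=8
Found pair: (5, 25) summing to 30


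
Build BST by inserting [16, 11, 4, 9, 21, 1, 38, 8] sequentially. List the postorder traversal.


Root = 16; build tree by BST insertion.
Postorder traversal: [1, 8, 9, 4, 11, 38, 21, 16]


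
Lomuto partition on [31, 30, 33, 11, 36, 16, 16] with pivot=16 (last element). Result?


Elements <= 16 go left of pivot.
Result: [11, 16, 16, 31, 36, 30, 33], pivot at index 2


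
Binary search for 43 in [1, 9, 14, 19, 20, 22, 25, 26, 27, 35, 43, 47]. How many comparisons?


Search for 43:
[0,11] mid=5 arr[5]=22
[6,11] mid=8 arr[8]=27
[9,11] mid=10 arr[10]=43
Total: 3 comparisons


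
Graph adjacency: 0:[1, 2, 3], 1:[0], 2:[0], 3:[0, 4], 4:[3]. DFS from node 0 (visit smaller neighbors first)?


DFS stack-based: start with [0]
Visit order: [0, 1, 2, 3, 4]


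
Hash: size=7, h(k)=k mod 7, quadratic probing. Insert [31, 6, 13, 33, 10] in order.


Insertions: 31->slot 3; 6->slot 6; 13->slot 0; 33->slot 5; 10->slot 4
Table: [13, None, None, 31, 10, 33, 6]


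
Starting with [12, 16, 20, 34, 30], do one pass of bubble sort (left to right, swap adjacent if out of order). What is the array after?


After one pass: [12, 16, 20, 30, 34]


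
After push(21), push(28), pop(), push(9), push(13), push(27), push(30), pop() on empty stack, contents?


push(21) -> [21]
push(28) -> [21, 28]
pop() returns 28 -> [21]
push(9) -> [21, 9]
push(13) -> [21, 9, 13]
push(27) -> [21, 9, 13, 27]
push(30) -> [21, 9, 13, 27, 30]
pop() returns 30 -> [21, 9, 13, 27]
Final stack (bottom to top): [21, 9, 13, 27]


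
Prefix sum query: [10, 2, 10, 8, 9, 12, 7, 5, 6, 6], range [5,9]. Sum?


Prefix sums: [0, 10, 12, 22, 30, 39, 51, 58, 63, 69, 75]
Sum[5..9] = prefix[10] - prefix[5] = 75 - 39 = 36


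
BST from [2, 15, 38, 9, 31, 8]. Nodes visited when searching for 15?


BST root = 2
Search for 15: compare at each node
Path: [2, 15]


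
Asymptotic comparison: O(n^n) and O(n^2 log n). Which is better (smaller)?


n^2 log n grows slower than n^n
O(n^2 log n) is asymptotically smaller; O(n^n) grows faster


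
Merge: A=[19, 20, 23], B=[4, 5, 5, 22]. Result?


Compare heads, take smaller each step.
Merged: [4, 5, 5, 19, 20, 22, 23]


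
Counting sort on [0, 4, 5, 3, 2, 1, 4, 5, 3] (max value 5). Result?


Count array: [1, 1, 1, 2, 2, 2]
Reconstruct: [0, 1, 2, 3, 3, 4, 4, 5, 5]


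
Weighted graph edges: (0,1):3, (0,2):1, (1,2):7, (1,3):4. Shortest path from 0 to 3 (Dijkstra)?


Dijkstra from 0:
Distances: {0: 0, 1: 3, 2: 1, 3: 7}
Shortest distance to 3 = 7, path = [0, 1, 3]


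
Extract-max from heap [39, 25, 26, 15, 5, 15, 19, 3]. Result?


Max = 39
Replace root with last, heapify down
Resulting heap: [26, 25, 19, 15, 5, 15, 3]


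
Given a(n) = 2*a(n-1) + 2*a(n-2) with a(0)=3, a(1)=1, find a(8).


Build bottom-up:
...a(6)=384, a(7)=1048, a(8)=2*1048+2*384=2864


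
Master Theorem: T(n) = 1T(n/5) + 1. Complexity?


a=1, b=5, c=0. log_5(1)=0 = c=0. Case 2: O(n^c log n) = O(log n)
Complexity: O(log n)


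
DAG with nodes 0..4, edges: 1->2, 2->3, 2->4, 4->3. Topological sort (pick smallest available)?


Kahn's algorithm, process smallest node first
Order: [0, 1, 2, 4, 3]


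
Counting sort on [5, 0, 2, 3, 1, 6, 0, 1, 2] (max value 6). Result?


Count array: [2, 2, 2, 1, 0, 1, 1]
Reconstruct: [0, 0, 1, 1, 2, 2, 3, 5, 6]


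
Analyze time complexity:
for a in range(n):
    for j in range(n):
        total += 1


Per nesting level: O(n) * O(n) = O(n^2)
Complexity: O(n^2)


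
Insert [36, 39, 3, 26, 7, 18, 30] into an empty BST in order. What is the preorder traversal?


Root = 36; build tree by BST insertion.
Preorder traversal: [36, 3, 26, 7, 18, 30, 39]


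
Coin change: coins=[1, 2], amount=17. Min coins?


dp[0]=0; dp[i]=1+min(dp[i-c] for c in coins)
...dp[12]=6, dp[13]=7, dp[14]=7, dp[15]=8, dp[16]=8, dp[17]=9
Minimum coins for 17 = 9


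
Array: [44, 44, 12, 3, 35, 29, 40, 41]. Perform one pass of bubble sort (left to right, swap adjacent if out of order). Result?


After one pass: [44, 12, 3, 35, 29, 40, 41, 44]


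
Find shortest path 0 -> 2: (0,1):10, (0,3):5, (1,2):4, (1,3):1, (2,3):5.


Dijkstra from 0:
Distances: {0: 0, 1: 6, 2: 10, 3: 5}
Shortest distance to 2 = 10, path = [0, 3, 2]


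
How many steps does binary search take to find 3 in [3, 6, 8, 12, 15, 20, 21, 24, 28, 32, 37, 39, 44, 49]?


Search for 3:
[0,13] mid=6 arr[6]=21
[0,5] mid=2 arr[2]=8
[0,1] mid=0 arr[0]=3
Total: 3 comparisons


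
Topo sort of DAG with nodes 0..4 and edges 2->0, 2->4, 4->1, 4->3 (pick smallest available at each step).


Kahn's algorithm, process smallest node first
Order: [2, 0, 4, 1, 3]


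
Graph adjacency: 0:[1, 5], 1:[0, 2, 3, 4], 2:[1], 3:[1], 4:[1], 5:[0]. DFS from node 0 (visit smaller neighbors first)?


DFS stack-based: start with [0]
Visit order: [0, 1, 2, 3, 4, 5]


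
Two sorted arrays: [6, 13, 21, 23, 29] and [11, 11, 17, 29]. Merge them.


Compare heads, take smaller each step.
Merged: [6, 11, 11, 13, 17, 21, 23, 29, 29]


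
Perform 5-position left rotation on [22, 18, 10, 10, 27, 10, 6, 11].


Left rotate by 5: [10, 6, 11, 22, 18, 10, 10, 27]


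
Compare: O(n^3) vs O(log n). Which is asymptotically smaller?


logarithmic grows slower than cubic
O(log n) is asymptotically smaller; O(n^3) grows faster


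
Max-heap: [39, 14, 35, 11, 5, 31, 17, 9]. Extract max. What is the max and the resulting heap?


Max = 39
Replace root with last, heapify down
Resulting heap: [35, 14, 31, 11, 5, 9, 17]


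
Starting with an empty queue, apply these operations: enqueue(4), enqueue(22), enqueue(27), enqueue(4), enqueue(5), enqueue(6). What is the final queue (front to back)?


enqueue(4) -> [4]
enqueue(22) -> [4, 22]
enqueue(27) -> [4, 22, 27]
enqueue(4) -> [4, 22, 27, 4]
enqueue(5) -> [4, 22, 27, 4, 5]
enqueue(6) -> [4, 22, 27, 4, 5, 6]
Final queue (front to back): [4, 22, 27, 4, 5, 6]


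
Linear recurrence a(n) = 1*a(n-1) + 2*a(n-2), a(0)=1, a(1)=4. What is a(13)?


Build bottom-up:
...a(11)=3414, a(12)=6826, a(13)=1*6826+2*3414=13654


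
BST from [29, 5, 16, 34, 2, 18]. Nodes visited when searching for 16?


BST root = 29
Search for 16: compare at each node
Path: [29, 5, 16]


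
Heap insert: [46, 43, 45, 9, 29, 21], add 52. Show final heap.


Append 52: [46, 43, 45, 9, 29, 21, 52]
Bubble up: swap idx 6(52) with idx 2(45); swap idx 2(52) with idx 0(46)
Result: [52, 43, 46, 9, 29, 21, 45]


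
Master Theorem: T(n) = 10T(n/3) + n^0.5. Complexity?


a=10, b=3, c=0.5. log_3(10)=2.096 > c=0.5. Case 1: O(n^log_b(a)) = O(n^2.096)
Complexity: O(n^2.096)


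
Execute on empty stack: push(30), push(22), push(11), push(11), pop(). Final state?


push(30) -> [30]
push(22) -> [30, 22]
push(11) -> [30, 22, 11]
push(11) -> [30, 22, 11, 11]
pop() returns 11 -> [30, 22, 11]
Final stack (bottom to top): [30, 22, 11]


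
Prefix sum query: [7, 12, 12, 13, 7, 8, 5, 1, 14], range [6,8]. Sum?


Prefix sums: [0, 7, 19, 31, 44, 51, 59, 64, 65, 79]
Sum[6..8] = prefix[9] - prefix[6] = 79 - 59 = 20


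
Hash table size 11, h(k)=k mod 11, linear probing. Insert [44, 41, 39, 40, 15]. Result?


Insertions: 44->slot 0; 41->slot 8; 39->slot 6; 40->slot 7; 15->slot 4
Table: [44, None, None, None, 15, None, 39, 40, 41, None, None]


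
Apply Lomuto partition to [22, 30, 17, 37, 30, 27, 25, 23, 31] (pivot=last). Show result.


Elements <= 31 go left of pivot.
Result: [22, 30, 17, 30, 27, 25, 23, 31, 37], pivot at index 7


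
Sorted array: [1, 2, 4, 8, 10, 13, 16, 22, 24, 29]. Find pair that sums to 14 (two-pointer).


Two pointers: lo=0, hi=9
Found pair: (1, 13) summing to 14


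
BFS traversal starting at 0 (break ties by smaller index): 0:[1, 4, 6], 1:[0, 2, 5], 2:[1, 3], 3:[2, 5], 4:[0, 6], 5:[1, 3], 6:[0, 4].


BFS queue: start with [0]
Visit order: [0, 1, 4, 6, 2, 5, 3]


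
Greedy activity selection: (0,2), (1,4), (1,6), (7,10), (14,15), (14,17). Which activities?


Greedy: pick earliest-ending, then skip overlaps.
Selected (3 activities): [(0, 2), (7, 10), (14, 15)]


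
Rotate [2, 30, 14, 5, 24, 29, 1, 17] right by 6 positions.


Right rotate by 6: [14, 5, 24, 29, 1, 17, 2, 30]


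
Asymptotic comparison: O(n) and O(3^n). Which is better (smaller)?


linear grows slower than exponential (base 3)
O(n) is asymptotically smaller; O(3^n) grows faster


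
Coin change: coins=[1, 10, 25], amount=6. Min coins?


dp[0]=0; dp[i]=1+min(dp[i-c] for c in coins)
...dp[1]=1, dp[2]=2, dp[3]=3, dp[4]=4, dp[5]=5, dp[6]=6
Minimum coins for 6 = 6


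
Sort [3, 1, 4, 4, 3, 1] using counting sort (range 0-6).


Count array: [0, 2, 0, 2, 2, 0, 0]
Reconstruct: [1, 1, 3, 3, 4, 4]


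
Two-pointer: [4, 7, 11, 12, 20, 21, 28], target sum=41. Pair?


Two pointers: lo=0, hi=6
Found pair: (20, 21) summing to 41


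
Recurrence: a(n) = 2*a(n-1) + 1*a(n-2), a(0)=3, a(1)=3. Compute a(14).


Build bottom-up:
...a(12)=58803, a(13)=141963, a(14)=2*141963+1*58803=342729


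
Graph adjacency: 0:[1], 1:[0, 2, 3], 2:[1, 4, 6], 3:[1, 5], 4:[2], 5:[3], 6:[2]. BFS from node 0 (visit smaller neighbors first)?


BFS queue: start with [0]
Visit order: [0, 1, 2, 3, 4, 6, 5]


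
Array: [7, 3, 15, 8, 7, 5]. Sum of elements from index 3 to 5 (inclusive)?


Prefix sums: [0, 7, 10, 25, 33, 40, 45]
Sum[3..5] = prefix[6] - prefix[3] = 45 - 25 = 20


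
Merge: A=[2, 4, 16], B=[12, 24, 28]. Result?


Compare heads, take smaller each step.
Merged: [2, 4, 12, 16, 24, 28]


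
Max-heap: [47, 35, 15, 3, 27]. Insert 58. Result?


Append 58: [47, 35, 15, 3, 27, 58]
Bubble up: swap idx 5(58) with idx 2(15); swap idx 2(58) with idx 0(47)
Result: [58, 35, 47, 3, 27, 15]


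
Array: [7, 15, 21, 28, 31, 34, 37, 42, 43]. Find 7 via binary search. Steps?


Search for 7:
[0,8] mid=4 arr[4]=31
[0,3] mid=1 arr[1]=15
[0,0] mid=0 arr[0]=7
Total: 3 comparisons


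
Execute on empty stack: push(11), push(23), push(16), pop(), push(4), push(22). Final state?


push(11) -> [11]
push(23) -> [11, 23]
push(16) -> [11, 23, 16]
pop() returns 16 -> [11, 23]
push(4) -> [11, 23, 4]
push(22) -> [11, 23, 4, 22]
Final stack (bottom to top): [11, 23, 4, 22]


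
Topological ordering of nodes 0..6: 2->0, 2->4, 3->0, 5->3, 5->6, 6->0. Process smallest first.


Kahn's algorithm, process smallest node first
Order: [1, 2, 4, 5, 3, 6, 0]


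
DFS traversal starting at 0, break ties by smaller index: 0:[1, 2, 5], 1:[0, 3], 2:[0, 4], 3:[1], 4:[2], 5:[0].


DFS stack-based: start with [0]
Visit order: [0, 1, 3, 2, 4, 5]


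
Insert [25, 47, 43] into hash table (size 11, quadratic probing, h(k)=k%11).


Insertions: 25->slot 3; 47->slot 4; 43->slot 10
Table: [None, None, None, 25, 47, None, None, None, None, None, 43]


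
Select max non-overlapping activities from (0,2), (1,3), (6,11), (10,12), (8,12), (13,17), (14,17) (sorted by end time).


Greedy: pick earliest-ending, then skip overlaps.
Selected (3 activities): [(0, 2), (6, 11), (13, 17)]


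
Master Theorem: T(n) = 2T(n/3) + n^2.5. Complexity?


a=2, b=3, c=2.5. log_3(2)=0.631 < c=2.5. Case 3: O(n^c) = O(n^2.500)
Complexity: O(n^2.500)


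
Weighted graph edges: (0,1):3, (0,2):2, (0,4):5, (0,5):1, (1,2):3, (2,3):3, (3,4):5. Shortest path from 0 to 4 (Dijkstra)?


Dijkstra from 0:
Distances: {0: 0, 1: 3, 2: 2, 3: 5, 4: 5, 5: 1}
Shortest distance to 4 = 5, path = [0, 4]


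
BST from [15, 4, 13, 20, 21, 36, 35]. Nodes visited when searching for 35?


BST root = 15
Search for 35: compare at each node
Path: [15, 20, 21, 36, 35]


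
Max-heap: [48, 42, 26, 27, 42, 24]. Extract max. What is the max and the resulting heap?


Max = 48
Replace root with last, heapify down
Resulting heap: [42, 42, 26, 27, 24]


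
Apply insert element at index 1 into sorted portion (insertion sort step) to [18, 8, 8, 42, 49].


After one pass: [8, 18, 8, 42, 49]


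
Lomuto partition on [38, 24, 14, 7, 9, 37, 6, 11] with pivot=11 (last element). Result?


Elements <= 11 go left of pivot.
Result: [7, 9, 6, 11, 24, 37, 14, 38], pivot at index 3


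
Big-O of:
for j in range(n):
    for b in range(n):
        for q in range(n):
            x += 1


Per nesting level: O(n) * O(n) * O(n) = O(n^3)
Complexity: O(n^3)


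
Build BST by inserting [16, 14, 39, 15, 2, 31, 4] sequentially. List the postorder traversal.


Root = 16; build tree by BST insertion.
Postorder traversal: [4, 2, 15, 14, 31, 39, 16]


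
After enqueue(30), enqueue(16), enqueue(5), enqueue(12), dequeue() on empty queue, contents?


enqueue(30) -> [30]
enqueue(16) -> [30, 16]
enqueue(5) -> [30, 16, 5]
enqueue(12) -> [30, 16, 5, 12]
dequeue() returns 30 -> [16, 5, 12]
Final queue (front to back): [16, 5, 12]


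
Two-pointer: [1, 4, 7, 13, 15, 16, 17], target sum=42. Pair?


Two pointers: lo=0, hi=6
No pair sums to 42


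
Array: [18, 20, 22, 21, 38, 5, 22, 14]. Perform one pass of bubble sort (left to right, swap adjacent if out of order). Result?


After one pass: [18, 20, 21, 22, 5, 22, 14, 38]


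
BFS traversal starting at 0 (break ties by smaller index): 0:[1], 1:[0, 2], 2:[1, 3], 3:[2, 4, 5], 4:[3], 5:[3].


BFS queue: start with [0]
Visit order: [0, 1, 2, 3, 4, 5]


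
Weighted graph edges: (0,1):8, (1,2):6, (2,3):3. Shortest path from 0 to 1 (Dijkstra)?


Dijkstra from 0:
Distances: {0: 0, 1: 8, 2: 14, 3: 17}
Shortest distance to 1 = 8, path = [0, 1]


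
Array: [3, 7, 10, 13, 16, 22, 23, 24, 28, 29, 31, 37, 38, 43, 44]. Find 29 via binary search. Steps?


Search for 29:
[0,14] mid=7 arr[7]=24
[8,14] mid=11 arr[11]=37
[8,10] mid=9 arr[9]=29
Total: 3 comparisons


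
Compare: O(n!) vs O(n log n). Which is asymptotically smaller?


linearithmic grows slower than factorial
O(n log n) is asymptotically smaller; O(n!) grows faster


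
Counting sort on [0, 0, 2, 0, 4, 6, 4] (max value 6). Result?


Count array: [3, 0, 1, 0, 2, 0, 1]
Reconstruct: [0, 0, 0, 2, 4, 4, 6]


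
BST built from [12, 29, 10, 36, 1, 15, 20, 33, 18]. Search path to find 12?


BST root = 12
Search for 12: compare at each node
Path: [12]


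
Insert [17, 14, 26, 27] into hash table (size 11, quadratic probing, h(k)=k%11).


Insertions: 17->slot 6; 14->slot 3; 26->slot 4; 27->slot 5
Table: [None, None, None, 14, 26, 27, 17, None, None, None, None]


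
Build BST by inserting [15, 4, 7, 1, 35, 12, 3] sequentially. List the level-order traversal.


Root = 15; build tree by BST insertion.
Level-Order traversal: [15, 4, 35, 1, 7, 3, 12]


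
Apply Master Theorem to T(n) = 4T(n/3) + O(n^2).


a=4, b=3, c=2. log_3(4)=1.262 < c=2. Case 3: O(n^c) = O(n^2)
Complexity: O(n^2)


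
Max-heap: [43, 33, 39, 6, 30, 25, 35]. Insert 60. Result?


Append 60: [43, 33, 39, 6, 30, 25, 35, 60]
Bubble up: swap idx 7(60) with idx 3(6); swap idx 3(60) with idx 1(33); swap idx 1(60) with idx 0(43)
Result: [60, 43, 39, 33, 30, 25, 35, 6]


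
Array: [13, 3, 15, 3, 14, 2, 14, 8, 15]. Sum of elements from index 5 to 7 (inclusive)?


Prefix sums: [0, 13, 16, 31, 34, 48, 50, 64, 72, 87]
Sum[5..7] = prefix[8] - prefix[5] = 72 - 48 = 24


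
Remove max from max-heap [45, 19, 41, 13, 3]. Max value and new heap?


Max = 45
Replace root with last, heapify down
Resulting heap: [41, 19, 3, 13]


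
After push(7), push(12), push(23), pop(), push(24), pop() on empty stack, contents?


push(7) -> [7]
push(12) -> [7, 12]
push(23) -> [7, 12, 23]
pop() returns 23 -> [7, 12]
push(24) -> [7, 12, 24]
pop() returns 24 -> [7, 12]
Final stack (bottom to top): [7, 12]


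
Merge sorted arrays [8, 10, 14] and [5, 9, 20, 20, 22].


Compare heads, take smaller each step.
Merged: [5, 8, 9, 10, 14, 20, 20, 22]


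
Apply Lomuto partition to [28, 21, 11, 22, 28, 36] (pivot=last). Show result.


Elements <= 36 go left of pivot.
Result: [28, 21, 11, 22, 28, 36], pivot at index 5


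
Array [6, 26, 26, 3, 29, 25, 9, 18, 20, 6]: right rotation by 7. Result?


Right rotate by 7: [3, 29, 25, 9, 18, 20, 6, 6, 26, 26]


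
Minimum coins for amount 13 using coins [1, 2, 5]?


dp[0]=0; dp[i]=1+min(dp[i-c] for c in coins)
...dp[8]=3, dp[9]=3, dp[10]=2, dp[11]=3, dp[12]=3, dp[13]=4
Minimum coins for 13 = 4


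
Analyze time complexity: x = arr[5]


Analysis: constant-time operation, no loop
Complexity: O(1)


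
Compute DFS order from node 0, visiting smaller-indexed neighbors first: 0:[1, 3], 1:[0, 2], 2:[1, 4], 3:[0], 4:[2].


DFS stack-based: start with [0]
Visit order: [0, 1, 2, 4, 3]


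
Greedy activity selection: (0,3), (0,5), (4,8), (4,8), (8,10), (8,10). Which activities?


Greedy: pick earliest-ending, then skip overlaps.
Selected (3 activities): [(0, 3), (4, 8), (8, 10)]


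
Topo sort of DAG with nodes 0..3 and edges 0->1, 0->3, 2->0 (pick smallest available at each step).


Kahn's algorithm, process smallest node first
Order: [2, 0, 1, 3]


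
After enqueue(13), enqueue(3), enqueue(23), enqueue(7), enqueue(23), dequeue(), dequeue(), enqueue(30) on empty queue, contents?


enqueue(13) -> [13]
enqueue(3) -> [13, 3]
enqueue(23) -> [13, 3, 23]
enqueue(7) -> [13, 3, 23, 7]
enqueue(23) -> [13, 3, 23, 7, 23]
dequeue() returns 13 -> [3, 23, 7, 23]
dequeue() returns 3 -> [23, 7, 23]
enqueue(30) -> [23, 7, 23, 30]
Final queue (front to back): [23, 7, 23, 30]


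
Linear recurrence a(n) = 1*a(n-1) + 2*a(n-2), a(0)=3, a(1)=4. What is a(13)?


Build bottom-up:
...a(11)=4778, a(12)=9558, a(13)=1*9558+2*4778=19114


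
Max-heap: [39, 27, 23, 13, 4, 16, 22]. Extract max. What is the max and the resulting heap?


Max = 39
Replace root with last, heapify down
Resulting heap: [27, 22, 23, 13, 4, 16]


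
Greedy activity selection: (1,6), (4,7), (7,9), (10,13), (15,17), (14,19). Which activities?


Greedy: pick earliest-ending, then skip overlaps.
Selected (4 activities): [(1, 6), (7, 9), (10, 13), (15, 17)]


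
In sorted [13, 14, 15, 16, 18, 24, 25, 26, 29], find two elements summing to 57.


Two pointers: lo=0, hi=8
No pair sums to 57


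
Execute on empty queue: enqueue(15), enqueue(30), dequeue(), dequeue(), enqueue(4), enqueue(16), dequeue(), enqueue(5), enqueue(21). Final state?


enqueue(15) -> [15]
enqueue(30) -> [15, 30]
dequeue() returns 15 -> [30]
dequeue() returns 30 -> []
enqueue(4) -> [4]
enqueue(16) -> [4, 16]
dequeue() returns 4 -> [16]
enqueue(5) -> [16, 5]
enqueue(21) -> [16, 5, 21]
Final queue (front to back): [16, 5, 21]


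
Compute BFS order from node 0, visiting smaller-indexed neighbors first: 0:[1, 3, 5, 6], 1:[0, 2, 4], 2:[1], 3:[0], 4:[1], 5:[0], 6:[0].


BFS queue: start with [0]
Visit order: [0, 1, 3, 5, 6, 2, 4]


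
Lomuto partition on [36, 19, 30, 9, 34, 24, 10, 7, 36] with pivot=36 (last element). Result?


Elements <= 36 go left of pivot.
Result: [36, 19, 30, 9, 34, 24, 10, 7, 36], pivot at index 8


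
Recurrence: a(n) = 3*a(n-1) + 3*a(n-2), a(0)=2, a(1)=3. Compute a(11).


Build bottom-up:
...a(9)=161838, a(10)=613575, a(11)=3*613575+3*161838=2326239


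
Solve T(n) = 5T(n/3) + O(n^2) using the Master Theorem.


a=5, b=3, c=2. log_3(5)=1.465 < c=2. Case 3: O(n^c) = O(n^2)
Complexity: O(n^2)


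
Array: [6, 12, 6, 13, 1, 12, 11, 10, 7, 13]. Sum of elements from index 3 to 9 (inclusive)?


Prefix sums: [0, 6, 18, 24, 37, 38, 50, 61, 71, 78, 91]
Sum[3..9] = prefix[10] - prefix[3] = 91 - 24 = 67


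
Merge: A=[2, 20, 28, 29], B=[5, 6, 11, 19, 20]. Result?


Compare heads, take smaller each step.
Merged: [2, 5, 6, 11, 19, 20, 20, 28, 29]


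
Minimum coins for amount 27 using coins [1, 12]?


dp[0]=0; dp[i]=1+min(dp[i-c] for c in coins)
...dp[22]=11, dp[23]=12, dp[24]=2, dp[25]=3, dp[26]=4, dp[27]=5
Minimum coins for 27 = 5


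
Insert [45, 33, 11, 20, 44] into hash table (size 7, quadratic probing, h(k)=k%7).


Insertions: 45->slot 3; 33->slot 5; 11->slot 4; 20->slot 6; 44->slot 2
Table: [None, None, 44, 45, 11, 33, 20]


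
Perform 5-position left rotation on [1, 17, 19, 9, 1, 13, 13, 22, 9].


Left rotate by 5: [13, 13, 22, 9, 1, 17, 19, 9, 1]


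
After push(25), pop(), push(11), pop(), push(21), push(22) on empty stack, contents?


push(25) -> [25]
pop() returns 25 -> []
push(11) -> [11]
pop() returns 11 -> []
push(21) -> [21]
push(22) -> [21, 22]
Final stack (bottom to top): [21, 22]


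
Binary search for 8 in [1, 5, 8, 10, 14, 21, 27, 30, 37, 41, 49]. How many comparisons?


Search for 8:
[0,10] mid=5 arr[5]=21
[0,4] mid=2 arr[2]=8
Total: 2 comparisons


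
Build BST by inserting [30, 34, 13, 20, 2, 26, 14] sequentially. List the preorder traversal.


Root = 30; build tree by BST insertion.
Preorder traversal: [30, 13, 2, 20, 14, 26, 34]


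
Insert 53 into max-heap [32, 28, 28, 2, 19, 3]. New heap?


Append 53: [32, 28, 28, 2, 19, 3, 53]
Bubble up: swap idx 6(53) with idx 2(28); swap idx 2(53) with idx 0(32)
Result: [53, 28, 32, 2, 19, 3, 28]


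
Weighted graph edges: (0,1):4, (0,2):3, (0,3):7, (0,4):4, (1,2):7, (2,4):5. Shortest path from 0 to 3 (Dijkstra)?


Dijkstra from 0:
Distances: {0: 0, 1: 4, 2: 3, 3: 7, 4: 4}
Shortest distance to 3 = 7, path = [0, 3]


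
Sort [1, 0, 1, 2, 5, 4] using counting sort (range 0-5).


Count array: [1, 2, 1, 0, 1, 1]
Reconstruct: [0, 1, 1, 2, 4, 5]


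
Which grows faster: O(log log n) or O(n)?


double-logarithmic grows slower than linear
O(log log n) is asymptotically smaller; O(n) grows faster
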